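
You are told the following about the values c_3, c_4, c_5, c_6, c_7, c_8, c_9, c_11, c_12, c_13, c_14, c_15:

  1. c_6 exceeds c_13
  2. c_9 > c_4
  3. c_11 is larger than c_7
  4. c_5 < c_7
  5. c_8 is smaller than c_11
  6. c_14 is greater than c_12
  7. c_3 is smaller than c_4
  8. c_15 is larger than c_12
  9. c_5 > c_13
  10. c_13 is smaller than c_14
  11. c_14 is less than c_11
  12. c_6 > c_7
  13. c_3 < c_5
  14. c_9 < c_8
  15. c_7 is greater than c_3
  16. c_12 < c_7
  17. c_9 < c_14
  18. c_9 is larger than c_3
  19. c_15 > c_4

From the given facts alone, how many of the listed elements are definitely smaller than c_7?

From c_7 the given relations immediately reach c_3, c_12, c_5.
From those, c_13 — 4 in total.
No other element is forced below c_7 by the given relations, so the count is 4.

4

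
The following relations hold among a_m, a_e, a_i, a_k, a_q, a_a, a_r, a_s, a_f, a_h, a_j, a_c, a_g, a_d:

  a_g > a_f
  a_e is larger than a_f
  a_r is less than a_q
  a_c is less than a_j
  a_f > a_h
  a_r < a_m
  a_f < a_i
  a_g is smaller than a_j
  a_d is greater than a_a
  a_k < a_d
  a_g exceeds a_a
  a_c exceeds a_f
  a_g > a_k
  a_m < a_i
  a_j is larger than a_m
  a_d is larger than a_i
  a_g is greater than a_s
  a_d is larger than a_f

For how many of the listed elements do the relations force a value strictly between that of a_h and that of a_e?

The relations place a_h below a_e. An element lies strictly between them when it is forced above a_h and also forced below a_e.
Above a_h: {a_f, a_c, a_i, a_g, a_d, a_j}. Below a_e: {a_f}.
Intersection: {a_f} — 1.

1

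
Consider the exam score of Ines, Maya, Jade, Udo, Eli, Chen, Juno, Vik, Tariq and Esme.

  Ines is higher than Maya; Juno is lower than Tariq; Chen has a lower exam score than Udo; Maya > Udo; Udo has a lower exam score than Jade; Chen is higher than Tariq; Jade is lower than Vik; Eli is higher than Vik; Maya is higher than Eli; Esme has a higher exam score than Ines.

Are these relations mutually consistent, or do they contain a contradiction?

consistent

The single ordering Juno < Tariq < Chen < Udo < Jade < Vik < Eli < Maya < Ines < Esme satisfies every listed relation, so no contradiction arises.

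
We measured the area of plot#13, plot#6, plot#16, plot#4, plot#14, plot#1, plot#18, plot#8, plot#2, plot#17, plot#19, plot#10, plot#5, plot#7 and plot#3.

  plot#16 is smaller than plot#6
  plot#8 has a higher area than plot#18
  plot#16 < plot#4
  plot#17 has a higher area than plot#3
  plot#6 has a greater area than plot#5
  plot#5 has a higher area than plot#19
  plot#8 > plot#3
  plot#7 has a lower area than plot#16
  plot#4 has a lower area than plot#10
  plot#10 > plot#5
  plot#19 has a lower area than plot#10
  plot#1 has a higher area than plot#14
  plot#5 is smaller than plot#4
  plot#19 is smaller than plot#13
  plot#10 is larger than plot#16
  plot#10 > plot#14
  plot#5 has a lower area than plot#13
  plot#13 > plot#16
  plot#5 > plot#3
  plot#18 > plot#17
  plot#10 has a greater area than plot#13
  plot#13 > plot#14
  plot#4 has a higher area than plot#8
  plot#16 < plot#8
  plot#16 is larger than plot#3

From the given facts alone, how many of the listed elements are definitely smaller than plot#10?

The elements the relations force below plot#10 are plot#19, plot#7, plot#3, plot#14, plot#5, plot#16, plot#13, plot#17, plot#18, plot#8, plot#4 — no chain reaches any other.
That is 11.

11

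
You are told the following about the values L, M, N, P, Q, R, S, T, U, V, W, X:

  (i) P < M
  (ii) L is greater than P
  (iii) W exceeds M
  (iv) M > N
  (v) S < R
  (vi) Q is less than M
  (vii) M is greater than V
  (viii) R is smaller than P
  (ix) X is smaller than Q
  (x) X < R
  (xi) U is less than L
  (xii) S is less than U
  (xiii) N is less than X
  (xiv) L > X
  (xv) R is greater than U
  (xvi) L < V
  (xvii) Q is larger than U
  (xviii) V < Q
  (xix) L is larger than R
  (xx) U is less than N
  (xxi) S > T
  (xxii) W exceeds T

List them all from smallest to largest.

The consecutive links are each given: T < S; S < U; U < N; N < X; X < R; R < P; P < L; L < V; V < Q; Q < M; M < W.

T < S < U < N < X < R < P < L < V < Q < M < W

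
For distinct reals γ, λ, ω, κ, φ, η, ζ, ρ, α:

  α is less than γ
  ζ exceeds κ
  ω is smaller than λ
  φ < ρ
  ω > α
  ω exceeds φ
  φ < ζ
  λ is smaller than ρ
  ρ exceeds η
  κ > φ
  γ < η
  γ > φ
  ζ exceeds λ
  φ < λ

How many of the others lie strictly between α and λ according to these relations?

The relations place α below λ. An element lies strictly between them when it is forced above α and also forced below λ.
Above α: {γ, ω, η, ζ, ρ}. Below λ: {φ, ω}.
Intersection: {ω} — 1.

1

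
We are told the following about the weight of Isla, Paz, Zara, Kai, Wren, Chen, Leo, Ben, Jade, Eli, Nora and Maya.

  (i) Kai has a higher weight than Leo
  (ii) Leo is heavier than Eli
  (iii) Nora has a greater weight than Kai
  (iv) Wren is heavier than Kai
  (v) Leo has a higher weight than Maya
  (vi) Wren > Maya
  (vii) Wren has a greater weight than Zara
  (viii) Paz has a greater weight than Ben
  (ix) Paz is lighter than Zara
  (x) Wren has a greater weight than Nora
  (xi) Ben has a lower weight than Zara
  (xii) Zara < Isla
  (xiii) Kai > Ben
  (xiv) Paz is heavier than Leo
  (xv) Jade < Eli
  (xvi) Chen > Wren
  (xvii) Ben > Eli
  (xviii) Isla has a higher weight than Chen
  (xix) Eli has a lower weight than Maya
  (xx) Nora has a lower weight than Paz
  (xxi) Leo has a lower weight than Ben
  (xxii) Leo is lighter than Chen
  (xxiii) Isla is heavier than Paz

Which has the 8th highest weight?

Piecing the relations together gives one ordering: Jade < Eli < Maya < Leo < Ben < Kai < Nora < Paz < Zara < Wren < Chen < Isla.
Counting 8 from the largest end gives Ben.

Ben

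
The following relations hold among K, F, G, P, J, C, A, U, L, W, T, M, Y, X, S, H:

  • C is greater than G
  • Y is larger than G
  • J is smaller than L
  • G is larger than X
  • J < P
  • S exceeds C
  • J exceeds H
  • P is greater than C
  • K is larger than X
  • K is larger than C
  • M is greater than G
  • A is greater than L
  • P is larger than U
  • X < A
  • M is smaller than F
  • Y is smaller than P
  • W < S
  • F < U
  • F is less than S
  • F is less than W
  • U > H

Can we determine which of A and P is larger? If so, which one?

Following every chain through P: below P we get H, X, G, M, Y, F, J, C, U.
A is not reached, and no chain runs the other way from A to P.
So the given relations leave the order of P and A undetermined.

undetermined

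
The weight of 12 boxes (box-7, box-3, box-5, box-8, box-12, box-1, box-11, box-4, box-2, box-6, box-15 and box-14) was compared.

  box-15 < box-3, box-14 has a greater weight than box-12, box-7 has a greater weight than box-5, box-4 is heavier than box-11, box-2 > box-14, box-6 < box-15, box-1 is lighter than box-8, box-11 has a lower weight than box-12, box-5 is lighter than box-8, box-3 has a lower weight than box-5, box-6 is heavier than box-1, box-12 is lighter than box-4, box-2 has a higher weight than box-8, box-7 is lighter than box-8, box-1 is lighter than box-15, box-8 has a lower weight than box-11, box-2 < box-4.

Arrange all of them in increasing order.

Each adjacent pair is fixed by a given relation: box-1 < box-6; box-6 < box-15; box-15 < box-3; box-3 < box-5; box-5 < box-7; box-7 < box-8; box-8 < box-11; box-11 < box-12; box-12 < box-14; box-14 < box-2; box-2 < box-4. Chaining them end to end gives the full order.

box-1 < box-6 < box-15 < box-3 < box-5 < box-7 < box-8 < box-11 < box-12 < box-14 < box-2 < box-4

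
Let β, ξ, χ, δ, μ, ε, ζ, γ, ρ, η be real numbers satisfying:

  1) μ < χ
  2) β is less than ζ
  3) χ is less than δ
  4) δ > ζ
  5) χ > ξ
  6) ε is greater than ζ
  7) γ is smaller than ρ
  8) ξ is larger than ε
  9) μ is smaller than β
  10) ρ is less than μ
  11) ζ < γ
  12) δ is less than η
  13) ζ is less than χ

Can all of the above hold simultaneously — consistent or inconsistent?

Chaining the given relations yields γ < ρ < μ < β < ζ, so γ < ζ. But one relation states ζ < γ. These cannot both hold.

inconsistent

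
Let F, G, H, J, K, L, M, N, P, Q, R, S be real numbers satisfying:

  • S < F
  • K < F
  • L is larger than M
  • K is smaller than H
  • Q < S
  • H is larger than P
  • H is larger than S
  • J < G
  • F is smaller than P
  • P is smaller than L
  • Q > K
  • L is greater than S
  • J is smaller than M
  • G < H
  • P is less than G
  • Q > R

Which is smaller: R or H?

R

The relevant relations are R < Q; Q < S; S < F; F < P; P < G; G < H.
Together: R < Q < S < F < P < G < H.
So R < H; R is the smaller of the two.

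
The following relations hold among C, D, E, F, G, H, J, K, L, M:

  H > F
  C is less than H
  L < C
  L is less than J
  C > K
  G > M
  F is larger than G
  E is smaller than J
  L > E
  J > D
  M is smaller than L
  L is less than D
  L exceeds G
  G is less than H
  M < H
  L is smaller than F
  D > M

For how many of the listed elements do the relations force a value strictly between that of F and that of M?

Chaining upward from M reaches: G, L, D, C, J, H.
Chaining downward from F reaches: E, G, L.
Strictly between M and F are those in both lists: G, L — 2 elements.

2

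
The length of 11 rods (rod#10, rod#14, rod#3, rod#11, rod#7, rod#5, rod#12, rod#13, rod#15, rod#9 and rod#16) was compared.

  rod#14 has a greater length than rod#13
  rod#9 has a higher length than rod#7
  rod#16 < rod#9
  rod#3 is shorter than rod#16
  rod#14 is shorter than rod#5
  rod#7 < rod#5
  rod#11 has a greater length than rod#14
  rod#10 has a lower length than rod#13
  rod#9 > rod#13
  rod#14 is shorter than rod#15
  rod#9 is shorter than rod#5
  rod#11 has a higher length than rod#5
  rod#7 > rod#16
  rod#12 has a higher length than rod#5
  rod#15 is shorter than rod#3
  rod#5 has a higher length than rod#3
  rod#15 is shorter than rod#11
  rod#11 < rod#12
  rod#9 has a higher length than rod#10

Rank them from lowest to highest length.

Each adjacent pair is fixed by a given relation: rod#10 < rod#13; rod#13 < rod#14; rod#14 < rod#15; rod#15 < rod#3; rod#3 < rod#16; rod#16 < rod#7; rod#7 < rod#9; rod#9 < rod#5; rod#5 < rod#11; rod#11 < rod#12. Chaining them end to end gives the full order.

rod#10 < rod#13 < rod#14 < rod#15 < rod#3 < rod#16 < rod#7 < rod#9 < rod#5 < rod#11 < rod#12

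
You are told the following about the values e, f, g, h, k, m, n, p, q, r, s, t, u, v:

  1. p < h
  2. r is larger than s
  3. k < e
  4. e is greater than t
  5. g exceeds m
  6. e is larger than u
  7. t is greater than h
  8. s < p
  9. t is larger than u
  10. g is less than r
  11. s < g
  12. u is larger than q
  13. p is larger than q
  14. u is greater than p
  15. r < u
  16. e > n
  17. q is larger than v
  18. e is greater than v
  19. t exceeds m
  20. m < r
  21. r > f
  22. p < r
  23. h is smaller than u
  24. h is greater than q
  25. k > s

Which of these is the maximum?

e

Chaining downward from e: directly below it, v, n, k, u, t; then m, q, s, p, h, r; then f, g.
That covers every other element, and nothing is given above e, so e is the maximum.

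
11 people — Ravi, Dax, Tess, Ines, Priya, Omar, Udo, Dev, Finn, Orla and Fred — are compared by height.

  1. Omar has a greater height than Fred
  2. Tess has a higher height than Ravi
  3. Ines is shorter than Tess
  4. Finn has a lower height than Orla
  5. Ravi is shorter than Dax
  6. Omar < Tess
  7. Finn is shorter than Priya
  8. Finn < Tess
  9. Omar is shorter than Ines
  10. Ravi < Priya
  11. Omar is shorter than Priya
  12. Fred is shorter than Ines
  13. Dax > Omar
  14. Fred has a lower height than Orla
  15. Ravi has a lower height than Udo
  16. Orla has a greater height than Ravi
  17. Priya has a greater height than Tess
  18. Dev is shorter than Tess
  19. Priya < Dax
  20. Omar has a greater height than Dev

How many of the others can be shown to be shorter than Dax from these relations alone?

8

Directly below Dax: Ravi, Omar, Priya.
One step further: Fred, Dev, Finn, Tess (7 so far).
One step further: Ines (8 so far).
No other element is forced below Dax by the given relations, so the count is 8.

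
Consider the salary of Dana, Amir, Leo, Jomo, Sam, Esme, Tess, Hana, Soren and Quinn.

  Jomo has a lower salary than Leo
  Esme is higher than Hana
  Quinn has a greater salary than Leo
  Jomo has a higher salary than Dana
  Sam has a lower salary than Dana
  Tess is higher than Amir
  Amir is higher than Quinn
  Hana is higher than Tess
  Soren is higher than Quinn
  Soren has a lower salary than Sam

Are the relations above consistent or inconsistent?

inconsistent

We have Quinn < Soren stated directly, yet also Soren < Sam < Dana < Jomo < Leo < Quinn by chaining the others — so Soren < Quinn. Contradiction.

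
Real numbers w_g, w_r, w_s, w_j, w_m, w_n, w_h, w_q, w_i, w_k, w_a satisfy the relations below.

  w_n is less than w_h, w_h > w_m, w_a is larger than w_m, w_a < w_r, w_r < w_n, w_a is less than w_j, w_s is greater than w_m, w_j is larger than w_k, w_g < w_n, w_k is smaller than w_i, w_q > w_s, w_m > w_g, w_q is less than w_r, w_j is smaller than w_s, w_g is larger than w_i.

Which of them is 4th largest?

w_q

Piecing the relations together gives one ordering: w_k < w_i < w_g < w_m < w_a < w_j < w_s < w_q < w_r < w_n < w_h.
The 4th largest is w_q.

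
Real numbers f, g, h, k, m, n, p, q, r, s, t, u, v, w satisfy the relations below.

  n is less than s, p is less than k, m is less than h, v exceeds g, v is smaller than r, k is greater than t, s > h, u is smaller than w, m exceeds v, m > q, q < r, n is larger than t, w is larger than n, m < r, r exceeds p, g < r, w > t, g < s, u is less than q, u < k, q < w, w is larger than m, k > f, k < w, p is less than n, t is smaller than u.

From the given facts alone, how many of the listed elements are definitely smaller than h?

6

Directly below h: m.
One step further: q, v (3 so far).
One step further: u, g (5 so far).
One step further: t (6 so far).
Nothing else is reachable below h; 6 in all.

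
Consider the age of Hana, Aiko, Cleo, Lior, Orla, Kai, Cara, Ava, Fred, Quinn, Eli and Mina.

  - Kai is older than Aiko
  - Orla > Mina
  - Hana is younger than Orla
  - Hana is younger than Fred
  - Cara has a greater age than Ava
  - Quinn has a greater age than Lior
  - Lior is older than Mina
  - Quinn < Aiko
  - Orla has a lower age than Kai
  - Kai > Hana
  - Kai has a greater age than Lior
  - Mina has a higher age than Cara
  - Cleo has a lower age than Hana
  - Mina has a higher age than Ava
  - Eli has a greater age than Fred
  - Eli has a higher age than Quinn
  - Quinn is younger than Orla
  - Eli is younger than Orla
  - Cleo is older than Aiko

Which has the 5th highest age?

Hana

The consecutive relations fix a unique order: Ava < Cara < Mina < Lior < Quinn < Aiko < Cleo < Hana < Fred < Eli < Orla < Kai.
The 5th largest is Hana.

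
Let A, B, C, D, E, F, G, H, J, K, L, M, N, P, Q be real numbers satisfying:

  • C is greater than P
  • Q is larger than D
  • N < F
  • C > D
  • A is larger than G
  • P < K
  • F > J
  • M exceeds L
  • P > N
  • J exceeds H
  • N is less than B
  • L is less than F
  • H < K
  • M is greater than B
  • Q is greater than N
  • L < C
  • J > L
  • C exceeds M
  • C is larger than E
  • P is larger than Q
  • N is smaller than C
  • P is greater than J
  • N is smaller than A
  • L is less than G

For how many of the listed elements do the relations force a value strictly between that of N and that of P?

1

The relations place N below P. An element lies strictly between them when it is forced above N and also forced below P.
Above N: {B, Q, F, K, M, A, C}. Below P: {D, H, L, J, Q}.
Intersection: {Q} — 1.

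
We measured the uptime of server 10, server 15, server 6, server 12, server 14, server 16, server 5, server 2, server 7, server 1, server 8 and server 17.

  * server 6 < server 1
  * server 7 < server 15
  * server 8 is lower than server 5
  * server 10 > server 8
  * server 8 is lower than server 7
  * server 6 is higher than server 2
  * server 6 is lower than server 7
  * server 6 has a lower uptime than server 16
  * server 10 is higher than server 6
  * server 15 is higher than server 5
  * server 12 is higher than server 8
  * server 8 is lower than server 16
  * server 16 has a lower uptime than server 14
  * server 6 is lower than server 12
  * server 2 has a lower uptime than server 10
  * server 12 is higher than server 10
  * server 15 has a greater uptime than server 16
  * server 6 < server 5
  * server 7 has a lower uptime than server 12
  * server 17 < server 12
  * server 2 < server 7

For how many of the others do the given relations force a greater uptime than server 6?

From server 6 the given relations immediately reach server 16, server 10, server 1, server 7, server 5, server 12.
From those, server 14, server 15 — 8 in total.
No other element is forced above server 6 by the given relations, so the count is 8.

8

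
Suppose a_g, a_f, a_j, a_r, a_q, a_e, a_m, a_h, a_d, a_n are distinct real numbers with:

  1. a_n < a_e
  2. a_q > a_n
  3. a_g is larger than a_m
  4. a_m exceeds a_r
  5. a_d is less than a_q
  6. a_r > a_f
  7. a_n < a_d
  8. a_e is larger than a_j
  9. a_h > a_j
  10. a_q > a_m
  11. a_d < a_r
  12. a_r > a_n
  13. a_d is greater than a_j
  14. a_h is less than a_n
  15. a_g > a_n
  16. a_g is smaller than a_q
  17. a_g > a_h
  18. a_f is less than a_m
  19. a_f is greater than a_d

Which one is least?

Chaining upward from a_j: directly above it, a_h, a_d, a_e; then a_n, a_f, a_r, a_g, a_q; then a_m.
That covers every other element, and nothing is given below a_j, so a_j is the least.

a_j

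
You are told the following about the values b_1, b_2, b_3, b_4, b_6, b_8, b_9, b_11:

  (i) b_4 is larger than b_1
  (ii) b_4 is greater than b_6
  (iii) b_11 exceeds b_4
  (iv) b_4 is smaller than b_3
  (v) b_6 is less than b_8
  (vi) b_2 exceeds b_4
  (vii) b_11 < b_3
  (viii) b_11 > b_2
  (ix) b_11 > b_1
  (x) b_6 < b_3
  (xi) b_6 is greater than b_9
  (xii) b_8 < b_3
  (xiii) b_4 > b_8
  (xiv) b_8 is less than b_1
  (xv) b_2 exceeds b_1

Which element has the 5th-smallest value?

Chaining the given pairs: b_9 < b_6 < b_8 < b_1 < b_4 < b_2 < b_11 < b_3.
The 5th smallest is b_4.

b_4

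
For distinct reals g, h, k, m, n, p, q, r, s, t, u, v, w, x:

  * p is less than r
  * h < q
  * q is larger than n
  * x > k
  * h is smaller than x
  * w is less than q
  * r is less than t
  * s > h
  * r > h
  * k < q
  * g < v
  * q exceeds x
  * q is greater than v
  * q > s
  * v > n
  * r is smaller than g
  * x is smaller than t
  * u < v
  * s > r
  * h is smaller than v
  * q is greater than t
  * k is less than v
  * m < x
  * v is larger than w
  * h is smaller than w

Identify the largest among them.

q

Chaining downward from q: directly below it, h, k, w, x, t, n, v, s; then m, r, g, u; then p.
That covers every other element, and nothing is given above q, so q is the largest.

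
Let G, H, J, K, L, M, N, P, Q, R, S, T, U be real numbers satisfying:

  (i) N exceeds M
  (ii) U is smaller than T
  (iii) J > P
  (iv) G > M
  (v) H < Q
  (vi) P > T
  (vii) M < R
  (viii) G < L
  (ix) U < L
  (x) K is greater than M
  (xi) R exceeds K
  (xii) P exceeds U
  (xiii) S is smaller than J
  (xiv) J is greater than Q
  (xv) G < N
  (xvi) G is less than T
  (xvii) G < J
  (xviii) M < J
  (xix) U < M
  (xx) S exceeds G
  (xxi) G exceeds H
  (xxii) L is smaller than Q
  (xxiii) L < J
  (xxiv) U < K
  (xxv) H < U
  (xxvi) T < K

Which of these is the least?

Chaining upward from H: directly above it, U, G, Q; then M, L, T, N, K, S, P, J; then R.
That covers every other element, and nothing is given below H, so H is the least.

H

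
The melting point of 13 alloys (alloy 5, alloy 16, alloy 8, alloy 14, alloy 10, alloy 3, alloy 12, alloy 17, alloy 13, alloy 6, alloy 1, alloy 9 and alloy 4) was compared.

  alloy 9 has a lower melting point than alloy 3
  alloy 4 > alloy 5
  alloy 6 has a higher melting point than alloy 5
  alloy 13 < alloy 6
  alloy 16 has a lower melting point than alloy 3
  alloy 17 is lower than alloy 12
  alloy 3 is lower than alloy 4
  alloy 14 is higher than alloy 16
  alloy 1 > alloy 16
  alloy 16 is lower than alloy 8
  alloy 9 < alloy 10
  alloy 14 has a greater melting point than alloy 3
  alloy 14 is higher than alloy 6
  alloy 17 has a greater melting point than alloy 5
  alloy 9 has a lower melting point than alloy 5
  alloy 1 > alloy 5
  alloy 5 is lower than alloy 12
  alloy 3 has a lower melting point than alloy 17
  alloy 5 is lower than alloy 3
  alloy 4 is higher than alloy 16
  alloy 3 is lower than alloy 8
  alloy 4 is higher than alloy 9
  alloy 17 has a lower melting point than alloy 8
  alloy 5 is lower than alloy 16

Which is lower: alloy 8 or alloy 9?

alloy 9

Chaining the given relations: alloy 9 < alloy 5 < alloy 16 < alloy 3 < alloy 17 < alloy 8.
So alloy 9 < alloy 8; alloy 9 is the lower of the two.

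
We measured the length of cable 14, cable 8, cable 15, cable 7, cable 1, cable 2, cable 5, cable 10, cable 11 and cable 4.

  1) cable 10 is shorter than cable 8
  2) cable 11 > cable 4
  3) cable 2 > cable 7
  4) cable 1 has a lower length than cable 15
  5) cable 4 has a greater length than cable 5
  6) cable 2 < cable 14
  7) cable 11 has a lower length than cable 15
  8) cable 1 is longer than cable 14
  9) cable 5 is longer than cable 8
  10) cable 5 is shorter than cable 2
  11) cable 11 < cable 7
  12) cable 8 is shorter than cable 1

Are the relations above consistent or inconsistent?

consistent

Every relation is compatible with cable 10 < cable 8 < cable 5 < cable 4 < cable 11 < cable 7 < cable 2 < cable 14 < cable 1 < cable 15; the set is consistent.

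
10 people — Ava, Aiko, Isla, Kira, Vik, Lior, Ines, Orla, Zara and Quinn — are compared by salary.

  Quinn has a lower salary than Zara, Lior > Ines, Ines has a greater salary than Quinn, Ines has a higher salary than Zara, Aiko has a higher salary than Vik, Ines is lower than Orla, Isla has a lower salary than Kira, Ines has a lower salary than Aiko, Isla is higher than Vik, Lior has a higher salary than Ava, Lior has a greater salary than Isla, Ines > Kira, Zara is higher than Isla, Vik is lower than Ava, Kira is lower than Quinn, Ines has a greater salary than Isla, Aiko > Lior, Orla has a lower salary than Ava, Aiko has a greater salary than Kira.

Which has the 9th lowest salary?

Lior

Piecing the relations together gives one ordering: Vik < Isla < Kira < Quinn < Zara < Ines < Orla < Ava < Lior < Aiko.
Counting 9 from the smallest end gives Lior.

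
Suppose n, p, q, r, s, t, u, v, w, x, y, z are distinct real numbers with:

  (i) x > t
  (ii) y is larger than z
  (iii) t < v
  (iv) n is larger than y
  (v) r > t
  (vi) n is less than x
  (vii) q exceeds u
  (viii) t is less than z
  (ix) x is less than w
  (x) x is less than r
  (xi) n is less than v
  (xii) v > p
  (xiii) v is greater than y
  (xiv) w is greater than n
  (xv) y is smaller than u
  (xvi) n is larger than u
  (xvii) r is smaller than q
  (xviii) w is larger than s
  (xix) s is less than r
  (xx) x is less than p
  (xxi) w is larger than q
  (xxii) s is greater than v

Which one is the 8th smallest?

v

The consecutive relations fix a unique order: t < z < y < u < n < x < p < v < s < r < q < w.
The 8th smallest is v.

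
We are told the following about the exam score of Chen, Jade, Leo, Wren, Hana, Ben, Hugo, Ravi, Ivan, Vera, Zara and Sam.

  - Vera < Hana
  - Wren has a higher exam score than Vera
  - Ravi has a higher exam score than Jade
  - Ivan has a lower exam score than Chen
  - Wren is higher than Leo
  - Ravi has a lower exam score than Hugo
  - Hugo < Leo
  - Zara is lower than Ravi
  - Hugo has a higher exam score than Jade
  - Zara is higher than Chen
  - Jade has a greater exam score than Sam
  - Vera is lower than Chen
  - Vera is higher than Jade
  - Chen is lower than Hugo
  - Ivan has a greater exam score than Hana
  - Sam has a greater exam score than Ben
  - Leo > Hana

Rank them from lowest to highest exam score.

Ben < Sam < Jade < Vera < Hana < Ivan < Chen < Zara < Ravi < Hugo < Leo < Wren

Nothing is placed below Ben, so it is least; from there Ben < Sam; Sam < Jade; Jade < Vera; Vera < Hana; Hana < Ivan; Ivan < Chen; Chen < Zara; Zara < Ravi; Ravi < Hugo; Hugo < Leo; Leo < Wren, each given directly.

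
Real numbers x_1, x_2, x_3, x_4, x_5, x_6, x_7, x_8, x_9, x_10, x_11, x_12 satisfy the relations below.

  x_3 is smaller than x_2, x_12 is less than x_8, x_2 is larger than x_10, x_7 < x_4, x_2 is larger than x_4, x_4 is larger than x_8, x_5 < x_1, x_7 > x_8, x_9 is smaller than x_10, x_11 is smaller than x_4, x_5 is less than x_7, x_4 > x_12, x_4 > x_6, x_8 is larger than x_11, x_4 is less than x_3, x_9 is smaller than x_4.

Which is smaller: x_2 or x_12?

x_12

The relevant relations are x_12 < x_8; x_8 < x_7; x_7 < x_4; x_4 < x_3; x_3 < x_2.
Together: x_12 < x_8 < x_7 < x_4 < x_3 < x_2.
So x_12 < x_2; x_12 is the smaller of the two.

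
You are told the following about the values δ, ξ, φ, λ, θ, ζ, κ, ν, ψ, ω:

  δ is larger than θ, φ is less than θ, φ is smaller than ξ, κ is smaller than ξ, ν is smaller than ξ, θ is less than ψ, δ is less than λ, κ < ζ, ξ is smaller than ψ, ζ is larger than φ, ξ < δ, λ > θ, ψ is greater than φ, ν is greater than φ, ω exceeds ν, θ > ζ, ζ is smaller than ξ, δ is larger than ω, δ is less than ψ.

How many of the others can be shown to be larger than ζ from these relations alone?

From ζ the given relations immediately reach θ, ξ.
From those, δ, λ, ψ — 5 in total.
No other element is forced above ζ by the given relations, so the count is 5.

5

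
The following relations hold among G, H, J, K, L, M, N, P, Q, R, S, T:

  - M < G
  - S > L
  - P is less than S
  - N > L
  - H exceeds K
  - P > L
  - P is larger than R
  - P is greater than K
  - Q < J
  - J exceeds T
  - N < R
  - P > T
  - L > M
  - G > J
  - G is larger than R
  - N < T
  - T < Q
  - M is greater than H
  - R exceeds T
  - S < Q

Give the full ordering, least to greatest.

K < H < M < L < N < T < R < P < S < Q < J < G

Each adjacent pair is fixed by a given relation: K < H; H < M; M < L; L < N; N < T; T < R; R < P; P < S; S < Q; Q < J; J < G. Chaining them end to end gives the full order.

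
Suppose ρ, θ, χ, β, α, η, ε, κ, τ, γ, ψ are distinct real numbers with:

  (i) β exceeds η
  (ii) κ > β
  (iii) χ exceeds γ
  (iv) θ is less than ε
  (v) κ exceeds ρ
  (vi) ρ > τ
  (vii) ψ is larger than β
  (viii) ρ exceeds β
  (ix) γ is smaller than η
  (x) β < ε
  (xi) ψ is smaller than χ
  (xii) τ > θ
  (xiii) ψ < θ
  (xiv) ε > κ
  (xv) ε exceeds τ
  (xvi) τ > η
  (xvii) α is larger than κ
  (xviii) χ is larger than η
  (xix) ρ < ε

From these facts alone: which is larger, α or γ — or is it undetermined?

γ < η and η < β give γ < β.
Then β < ψ extends the chain to ψ.
Then ψ < θ extends the chain to θ.
Then θ < τ extends the chain to τ.
Then τ < ρ extends the chain to ρ.
Then ρ < κ extends the chain to κ.
With κ < α: γ < η < β < ψ < θ < τ < ρ < κ < α.
So α is larger.

α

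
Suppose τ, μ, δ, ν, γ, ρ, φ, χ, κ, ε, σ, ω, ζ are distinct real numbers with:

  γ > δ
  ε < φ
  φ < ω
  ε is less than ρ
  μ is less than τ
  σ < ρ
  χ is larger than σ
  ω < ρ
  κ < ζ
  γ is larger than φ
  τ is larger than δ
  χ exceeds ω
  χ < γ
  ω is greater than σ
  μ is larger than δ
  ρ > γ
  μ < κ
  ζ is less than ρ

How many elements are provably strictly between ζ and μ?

The relations place μ below ζ. An element lies strictly between them when it is forced above μ and also forced below ζ.
Above μ: {κ, ρ, τ}. Below ζ: {δ, κ}.
Intersection: {κ} — 1.

1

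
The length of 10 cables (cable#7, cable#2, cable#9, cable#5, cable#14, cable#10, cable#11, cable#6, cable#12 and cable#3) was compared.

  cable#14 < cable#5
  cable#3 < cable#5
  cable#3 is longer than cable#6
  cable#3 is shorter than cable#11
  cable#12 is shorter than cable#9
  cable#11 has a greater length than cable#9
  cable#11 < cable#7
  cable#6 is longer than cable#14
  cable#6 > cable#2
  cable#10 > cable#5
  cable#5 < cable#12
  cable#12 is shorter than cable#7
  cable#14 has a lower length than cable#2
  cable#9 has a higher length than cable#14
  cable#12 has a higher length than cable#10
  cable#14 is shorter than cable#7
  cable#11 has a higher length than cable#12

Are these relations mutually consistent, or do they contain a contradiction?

The single ordering cable#14 < cable#2 < cable#6 < cable#3 < cable#5 < cable#10 < cable#12 < cable#9 < cable#11 < cable#7 satisfies every listed relation, so no contradiction arises.

consistent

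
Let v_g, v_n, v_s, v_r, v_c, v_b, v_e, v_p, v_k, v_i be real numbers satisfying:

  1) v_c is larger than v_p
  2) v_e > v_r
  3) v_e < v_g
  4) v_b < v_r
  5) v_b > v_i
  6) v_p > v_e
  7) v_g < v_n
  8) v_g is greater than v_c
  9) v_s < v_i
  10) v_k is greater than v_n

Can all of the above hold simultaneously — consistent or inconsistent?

The single ordering v_s < v_i < v_b < v_r < v_e < v_p < v_c < v_g < v_n < v_k satisfies every listed relation, so no contradiction arises.

consistent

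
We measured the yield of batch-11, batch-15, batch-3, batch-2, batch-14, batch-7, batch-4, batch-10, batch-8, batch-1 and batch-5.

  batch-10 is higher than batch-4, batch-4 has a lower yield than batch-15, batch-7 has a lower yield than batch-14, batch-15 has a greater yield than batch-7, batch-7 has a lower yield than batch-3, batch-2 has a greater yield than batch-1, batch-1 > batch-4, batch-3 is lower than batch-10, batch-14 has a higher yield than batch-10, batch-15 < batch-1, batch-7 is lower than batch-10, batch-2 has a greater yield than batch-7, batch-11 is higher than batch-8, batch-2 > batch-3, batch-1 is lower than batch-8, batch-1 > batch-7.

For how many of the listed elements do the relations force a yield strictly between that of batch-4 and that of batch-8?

2

Chaining upward from batch-4 reaches: batch-15, batch-1, batch-2, batch-10, batch-14, batch-11.
Chaining downward from batch-8 reaches: batch-7, batch-15, batch-1.
Strictly between batch-4 and batch-8 are those in both lists: batch-15, batch-1 — 2 elements.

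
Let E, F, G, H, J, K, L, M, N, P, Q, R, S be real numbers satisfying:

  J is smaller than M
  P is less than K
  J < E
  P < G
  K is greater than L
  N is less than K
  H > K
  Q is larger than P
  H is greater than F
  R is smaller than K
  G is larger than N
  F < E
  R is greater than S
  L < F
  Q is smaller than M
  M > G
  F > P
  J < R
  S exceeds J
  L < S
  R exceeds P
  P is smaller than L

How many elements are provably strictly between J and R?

Chaining upward from J reaches: S, E, M, K, H.
Chaining downward from R reaches: P, L, S.
Strictly between J and R are those in both lists: S — 1 element.

1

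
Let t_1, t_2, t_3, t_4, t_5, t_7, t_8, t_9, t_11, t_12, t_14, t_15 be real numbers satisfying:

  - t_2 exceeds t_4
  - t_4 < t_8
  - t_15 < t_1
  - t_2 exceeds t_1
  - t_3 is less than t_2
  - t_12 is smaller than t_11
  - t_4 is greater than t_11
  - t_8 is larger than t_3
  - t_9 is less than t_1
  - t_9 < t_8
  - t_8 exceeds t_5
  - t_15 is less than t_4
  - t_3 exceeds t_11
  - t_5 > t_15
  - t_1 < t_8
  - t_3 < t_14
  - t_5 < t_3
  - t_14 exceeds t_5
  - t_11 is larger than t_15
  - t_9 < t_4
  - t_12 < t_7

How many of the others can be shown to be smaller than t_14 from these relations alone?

From t_14 the given relations immediately reach t_5, t_3.
From those, t_15, t_11 — 4 in total.
From those, t_12 — 5 in total.
No other element is forced below t_14 by the given relations, so the count is 5.

5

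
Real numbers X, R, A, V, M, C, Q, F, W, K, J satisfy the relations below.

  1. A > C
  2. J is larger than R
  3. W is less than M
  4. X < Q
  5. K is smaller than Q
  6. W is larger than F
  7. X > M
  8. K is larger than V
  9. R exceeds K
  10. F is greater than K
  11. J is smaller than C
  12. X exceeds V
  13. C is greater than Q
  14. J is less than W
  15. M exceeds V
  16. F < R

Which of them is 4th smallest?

Piecing the relations together gives one ordering: V < K < F < R < J < W < M < X < Q < C < A.
The 4th smallest is R.

R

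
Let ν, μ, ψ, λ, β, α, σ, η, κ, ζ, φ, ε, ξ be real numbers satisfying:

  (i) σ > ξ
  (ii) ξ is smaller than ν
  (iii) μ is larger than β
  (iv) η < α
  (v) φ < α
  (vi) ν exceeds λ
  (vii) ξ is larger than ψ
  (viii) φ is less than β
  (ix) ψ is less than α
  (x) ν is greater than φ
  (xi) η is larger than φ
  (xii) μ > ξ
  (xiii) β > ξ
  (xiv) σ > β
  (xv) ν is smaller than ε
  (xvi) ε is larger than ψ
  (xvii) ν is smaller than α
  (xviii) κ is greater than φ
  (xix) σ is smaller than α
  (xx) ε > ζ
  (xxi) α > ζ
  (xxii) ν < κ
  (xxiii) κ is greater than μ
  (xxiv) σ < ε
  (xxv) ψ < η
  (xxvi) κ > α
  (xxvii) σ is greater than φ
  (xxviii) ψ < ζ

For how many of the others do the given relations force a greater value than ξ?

From ξ the given relations immediately reach β, σ, ν, μ.
From those, ε, α, κ — 7 in total.
Nothing else is reachable above ξ; 7 in all.

7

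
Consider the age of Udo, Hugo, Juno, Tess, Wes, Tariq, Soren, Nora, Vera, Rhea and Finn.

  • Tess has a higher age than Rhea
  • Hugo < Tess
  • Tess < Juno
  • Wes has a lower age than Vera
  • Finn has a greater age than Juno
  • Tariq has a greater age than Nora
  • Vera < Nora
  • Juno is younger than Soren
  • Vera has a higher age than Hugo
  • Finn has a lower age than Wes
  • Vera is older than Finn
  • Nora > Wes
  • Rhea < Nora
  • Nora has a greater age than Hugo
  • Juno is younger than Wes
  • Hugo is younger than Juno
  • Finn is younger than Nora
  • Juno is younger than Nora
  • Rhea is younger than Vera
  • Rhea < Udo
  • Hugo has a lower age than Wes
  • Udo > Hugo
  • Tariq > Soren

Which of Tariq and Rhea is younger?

Rhea < Tess < Juno < Finn < Wes < Vera < Nora < Tariq, by transitivity through Tess, Juno, Finn, Wes, Vera, Nora.
So Rhea < Tariq; Rhea is the younger of the two.

Rhea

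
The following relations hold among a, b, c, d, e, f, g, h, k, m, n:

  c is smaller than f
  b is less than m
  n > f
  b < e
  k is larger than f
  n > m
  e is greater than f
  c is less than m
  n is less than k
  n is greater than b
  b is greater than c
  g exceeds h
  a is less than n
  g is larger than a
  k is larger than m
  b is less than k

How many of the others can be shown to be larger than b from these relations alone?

The elements the relations force above b are m, n, e, k — no chain reaches any other.
That is 4.

4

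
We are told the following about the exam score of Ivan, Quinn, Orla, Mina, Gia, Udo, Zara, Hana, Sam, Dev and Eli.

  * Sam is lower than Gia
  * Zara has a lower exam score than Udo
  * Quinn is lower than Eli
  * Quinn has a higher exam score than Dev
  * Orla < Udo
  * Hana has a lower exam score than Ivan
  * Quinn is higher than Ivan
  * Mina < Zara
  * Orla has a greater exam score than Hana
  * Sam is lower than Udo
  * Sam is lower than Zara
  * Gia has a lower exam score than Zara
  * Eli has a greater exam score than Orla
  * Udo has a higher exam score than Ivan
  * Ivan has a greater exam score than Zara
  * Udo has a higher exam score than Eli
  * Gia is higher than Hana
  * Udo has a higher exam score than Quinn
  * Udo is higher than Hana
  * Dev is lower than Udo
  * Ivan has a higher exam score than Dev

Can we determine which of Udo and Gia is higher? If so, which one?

Udo

Gia < Zara and Zara < Ivan give Gia < Ivan.
Then Ivan < Quinn extends the chain to Quinn.
With Quinn < Eli: Gia < Zara < Ivan < Quinn < Eli.
Then Eli < Udo extends the chain to Udo.
So Udo is higher.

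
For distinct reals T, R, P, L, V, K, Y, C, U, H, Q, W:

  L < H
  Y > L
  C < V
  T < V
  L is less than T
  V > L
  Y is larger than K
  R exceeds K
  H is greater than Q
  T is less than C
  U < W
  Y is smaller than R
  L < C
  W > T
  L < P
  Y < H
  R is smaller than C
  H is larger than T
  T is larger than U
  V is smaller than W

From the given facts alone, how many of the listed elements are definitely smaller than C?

6

Directly below C: L, T, R.
One step further: K, U, Y (6 so far).
Nothing else is reachable below C; 6 in all.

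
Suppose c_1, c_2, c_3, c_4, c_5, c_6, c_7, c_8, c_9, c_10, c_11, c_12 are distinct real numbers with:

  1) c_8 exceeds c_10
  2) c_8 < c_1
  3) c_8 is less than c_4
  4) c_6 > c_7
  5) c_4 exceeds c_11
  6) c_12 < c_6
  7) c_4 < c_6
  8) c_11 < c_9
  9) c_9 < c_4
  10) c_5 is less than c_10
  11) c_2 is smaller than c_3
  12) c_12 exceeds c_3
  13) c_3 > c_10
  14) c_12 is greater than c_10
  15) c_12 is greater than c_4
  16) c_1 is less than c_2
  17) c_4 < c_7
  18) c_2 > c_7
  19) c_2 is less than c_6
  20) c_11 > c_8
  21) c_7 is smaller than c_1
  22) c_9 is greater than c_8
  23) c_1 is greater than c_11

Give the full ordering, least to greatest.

The consecutive links are each given: c_5 < c_10; c_10 < c_8; c_8 < c_11; c_11 < c_9; c_9 < c_4; c_4 < c_7; c_7 < c_1; c_1 < c_2; c_2 < c_3; c_3 < c_12; c_12 < c_6.

c_5 < c_10 < c_8 < c_11 < c_9 < c_4 < c_7 < c_1 < c_2 < c_3 < c_12 < c_6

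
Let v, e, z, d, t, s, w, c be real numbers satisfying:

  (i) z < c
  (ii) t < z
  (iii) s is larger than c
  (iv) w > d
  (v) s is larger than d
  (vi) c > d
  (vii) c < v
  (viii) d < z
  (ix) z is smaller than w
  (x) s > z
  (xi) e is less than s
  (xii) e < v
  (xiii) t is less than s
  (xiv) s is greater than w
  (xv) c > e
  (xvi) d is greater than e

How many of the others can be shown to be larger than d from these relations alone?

The elements the relations force above d are z, w, c, s, v — no chain reaches any other.
That is 5.

5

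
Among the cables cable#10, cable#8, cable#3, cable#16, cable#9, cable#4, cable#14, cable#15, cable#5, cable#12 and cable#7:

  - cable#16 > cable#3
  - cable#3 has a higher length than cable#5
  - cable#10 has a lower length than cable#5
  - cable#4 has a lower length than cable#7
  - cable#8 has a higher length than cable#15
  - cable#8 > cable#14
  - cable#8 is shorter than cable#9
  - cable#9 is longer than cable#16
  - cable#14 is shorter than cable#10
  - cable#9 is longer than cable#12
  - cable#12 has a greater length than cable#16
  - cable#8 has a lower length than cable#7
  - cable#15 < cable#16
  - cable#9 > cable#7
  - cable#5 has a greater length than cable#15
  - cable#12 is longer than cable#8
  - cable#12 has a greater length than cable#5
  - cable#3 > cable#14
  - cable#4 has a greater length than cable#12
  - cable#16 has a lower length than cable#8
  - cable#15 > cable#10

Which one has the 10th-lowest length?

Piecing the relations together gives one ordering: cable#14 < cable#10 < cable#15 < cable#5 < cable#3 < cable#16 < cable#8 < cable#12 < cable#4 < cable#7 < cable#9.
Counting 10 from the smallest end gives cable#7.

cable#7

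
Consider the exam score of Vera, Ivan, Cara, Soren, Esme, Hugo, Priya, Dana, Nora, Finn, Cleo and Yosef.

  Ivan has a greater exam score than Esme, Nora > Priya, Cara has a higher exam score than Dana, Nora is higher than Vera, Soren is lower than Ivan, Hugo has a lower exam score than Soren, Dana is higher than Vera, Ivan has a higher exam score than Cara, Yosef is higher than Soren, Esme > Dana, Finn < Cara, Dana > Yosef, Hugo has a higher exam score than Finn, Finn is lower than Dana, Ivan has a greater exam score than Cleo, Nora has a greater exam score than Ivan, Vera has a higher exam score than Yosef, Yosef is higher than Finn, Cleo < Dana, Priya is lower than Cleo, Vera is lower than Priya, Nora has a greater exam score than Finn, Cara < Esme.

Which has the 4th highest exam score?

Cara

Piecing the relations together gives one ordering: Finn < Hugo < Soren < Yosef < Vera < Priya < Cleo < Dana < Cara < Esme < Ivan < Nora.
Counting 4 from the largest end gives Cara.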